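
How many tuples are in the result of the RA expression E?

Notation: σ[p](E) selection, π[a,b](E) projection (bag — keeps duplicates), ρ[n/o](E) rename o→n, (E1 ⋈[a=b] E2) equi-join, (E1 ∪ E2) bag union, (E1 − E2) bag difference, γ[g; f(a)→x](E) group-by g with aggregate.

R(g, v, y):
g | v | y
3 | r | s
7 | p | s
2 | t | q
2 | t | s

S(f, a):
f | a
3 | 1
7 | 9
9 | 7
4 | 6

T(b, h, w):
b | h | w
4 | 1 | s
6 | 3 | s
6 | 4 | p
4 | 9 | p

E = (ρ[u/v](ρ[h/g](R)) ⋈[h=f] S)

Subexpression sizes:
  R → 4
  ρ[h/g](R) → 4
  ρ[u/v](ρ[h/g](R)) → 4
  S → 4
  (ρ[u/v](ρ[h/g](R)) ⋈[h=f] S) → 2

|E| = 2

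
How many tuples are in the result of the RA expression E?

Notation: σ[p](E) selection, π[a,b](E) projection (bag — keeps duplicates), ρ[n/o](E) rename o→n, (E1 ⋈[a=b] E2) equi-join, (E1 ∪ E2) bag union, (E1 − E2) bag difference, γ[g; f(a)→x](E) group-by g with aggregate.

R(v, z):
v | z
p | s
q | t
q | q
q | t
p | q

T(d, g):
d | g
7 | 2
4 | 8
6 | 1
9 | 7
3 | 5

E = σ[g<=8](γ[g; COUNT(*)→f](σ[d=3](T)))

Per-node cardinality:
  T → 5
  σ[d=3](T) → 1
  γ[g; COUNT(*)→f](σ[d=3](T)) → 1
  σ[g<=8](γ[g; COUNT(*)→f](σ[d=3](T))) → 1

|E| = 1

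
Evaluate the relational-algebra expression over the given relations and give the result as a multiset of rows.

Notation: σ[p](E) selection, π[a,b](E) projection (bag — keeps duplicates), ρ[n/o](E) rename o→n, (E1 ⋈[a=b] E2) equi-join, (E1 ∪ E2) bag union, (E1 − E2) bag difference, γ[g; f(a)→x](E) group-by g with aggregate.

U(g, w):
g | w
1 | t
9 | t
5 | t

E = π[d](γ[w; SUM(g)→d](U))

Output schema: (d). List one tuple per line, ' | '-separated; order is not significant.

Stepwise |·|:
  U → 3
  γ[w; SUM(g)→d](U) → 1
  π[d](γ[w; SUM(g)→d](U)) → 1

== RESULT ==
d
15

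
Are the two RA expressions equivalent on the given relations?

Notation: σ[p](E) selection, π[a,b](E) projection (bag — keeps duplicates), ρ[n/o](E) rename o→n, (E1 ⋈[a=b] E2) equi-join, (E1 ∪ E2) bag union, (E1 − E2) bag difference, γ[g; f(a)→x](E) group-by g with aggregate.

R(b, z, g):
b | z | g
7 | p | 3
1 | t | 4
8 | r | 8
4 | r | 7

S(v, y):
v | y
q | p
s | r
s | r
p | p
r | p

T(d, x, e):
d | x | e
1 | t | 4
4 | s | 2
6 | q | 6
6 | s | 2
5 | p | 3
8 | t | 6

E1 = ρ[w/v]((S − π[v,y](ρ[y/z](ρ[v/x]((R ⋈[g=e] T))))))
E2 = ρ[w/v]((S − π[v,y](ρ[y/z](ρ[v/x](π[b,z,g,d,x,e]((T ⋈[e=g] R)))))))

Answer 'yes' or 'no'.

E1 subexpression sizes:
  S → 5
  R → 4
  T → 6
  (R ⋈[g=e] T) → 2
  ρ[v/x]((R ⋈[g=e] T)) → 2
  ρ[y/z](ρ[v/x]((R ⋈[g=e] T))) → 2
  π[v,y](ρ[y/z](ρ[v/x]((R ⋈[g=e] T)))) → 2
  (S − π[v,y](ρ[y/z](ρ[v/x]((R ⋈[g=e] T))))) → 4
  ρ[w/v]((S − π[v,y](ρ[y/z](ρ[v/x]((R ⋈[g=e] T)))))) → 4
E2 subexpression sizes:
  S → 5
  T → 6
  R → 4
  (T ⋈[e=g] R) → 2
  π[b,z,g,d,x,e]((T ⋈[e=g] R)) → 2
  ρ[v/x](π[b,z,g,d,x,e]((T ⋈[e=g] R))) → 2
  ρ[y/z](ρ[v/x](π[b,z,g,d,x,e]((T ⋈[e=g] R)))) → 2
  π[v,y](ρ[y/z](ρ[v/x](π[b,z,g,d,x,e]((T ⋈[e=g] R))))) → 2
  (S − π[v,y](ρ[y/z](ρ[v/x](π[b,z,g,d,x,e]((T ⋈[e=g] R)))))) → 4
  ρ[w/v]((S − π[v,y](ρ[y/z](ρ[v/x](π[b,z,g,d,x,e]((T ⋈[e=g] R))))))) → 4

E1 and E2 produce the same multiset:
w | y
q | p
r | p
s | r
s | r

yes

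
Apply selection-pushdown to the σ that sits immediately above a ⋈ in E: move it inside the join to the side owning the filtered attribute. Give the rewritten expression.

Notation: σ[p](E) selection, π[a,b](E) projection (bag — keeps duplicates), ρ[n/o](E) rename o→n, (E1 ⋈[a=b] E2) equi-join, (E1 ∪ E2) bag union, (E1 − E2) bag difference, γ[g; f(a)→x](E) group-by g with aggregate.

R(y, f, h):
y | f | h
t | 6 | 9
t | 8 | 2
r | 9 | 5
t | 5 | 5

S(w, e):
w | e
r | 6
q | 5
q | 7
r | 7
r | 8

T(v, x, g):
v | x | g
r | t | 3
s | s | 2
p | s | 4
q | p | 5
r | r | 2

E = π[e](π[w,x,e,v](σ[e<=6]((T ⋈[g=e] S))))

σ filters on e, owned by the right side.
E' = π[e](π[w,x,e,v]((T ⋈[g=e] σ[e<=6](S))))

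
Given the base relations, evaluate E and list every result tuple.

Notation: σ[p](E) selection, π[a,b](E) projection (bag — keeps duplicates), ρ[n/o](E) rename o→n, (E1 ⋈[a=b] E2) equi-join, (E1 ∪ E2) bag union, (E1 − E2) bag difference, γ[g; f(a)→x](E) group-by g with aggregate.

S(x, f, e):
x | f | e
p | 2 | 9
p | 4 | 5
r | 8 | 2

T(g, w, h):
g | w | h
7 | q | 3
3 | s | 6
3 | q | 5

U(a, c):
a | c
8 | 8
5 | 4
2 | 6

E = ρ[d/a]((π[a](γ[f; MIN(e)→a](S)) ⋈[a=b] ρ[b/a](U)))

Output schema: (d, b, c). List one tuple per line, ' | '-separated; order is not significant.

Subexpression sizes:
  S → 3
  γ[f; MIN(e)→a](S) → 3
  π[a](γ[f; MIN(e)→a](S)) → 3
  U → 3
  ρ[b/a](U) → 3
  (π[a](γ[f; MIN(e)→a](S)) ⋈[a=b] ρ[b/a](U)) → 2
  ρ[d/a]((π[a](γ[f; MIN(e)→a](S)) ⋈[a=b] ρ[b/a](U))) → 2

== RESULT ==
d | b | c
2 | 2 | 6
5 | 5 | 4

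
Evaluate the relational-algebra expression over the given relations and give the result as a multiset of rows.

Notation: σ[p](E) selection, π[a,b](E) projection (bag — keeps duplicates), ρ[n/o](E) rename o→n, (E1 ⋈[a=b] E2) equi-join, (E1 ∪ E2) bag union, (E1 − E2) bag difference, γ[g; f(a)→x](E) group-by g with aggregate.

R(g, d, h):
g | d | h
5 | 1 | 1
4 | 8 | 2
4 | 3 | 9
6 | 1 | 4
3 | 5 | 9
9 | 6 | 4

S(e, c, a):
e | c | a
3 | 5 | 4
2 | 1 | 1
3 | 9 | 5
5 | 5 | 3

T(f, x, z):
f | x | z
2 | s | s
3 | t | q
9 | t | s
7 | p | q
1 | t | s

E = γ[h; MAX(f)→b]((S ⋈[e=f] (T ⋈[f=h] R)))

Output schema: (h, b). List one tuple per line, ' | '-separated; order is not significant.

Stepwise |·|:
  S → 4
  T → 5
  R → 6
  (T ⋈[f=h] R) → 4
  (S ⋈[e=f] (T ⋈[f=h] R)) → 1
  γ[h; MAX(f)→b]((S ⋈[e=f] (T ⋈[f=h] R))) → 1

== RESULT ==
h | b
2 | 2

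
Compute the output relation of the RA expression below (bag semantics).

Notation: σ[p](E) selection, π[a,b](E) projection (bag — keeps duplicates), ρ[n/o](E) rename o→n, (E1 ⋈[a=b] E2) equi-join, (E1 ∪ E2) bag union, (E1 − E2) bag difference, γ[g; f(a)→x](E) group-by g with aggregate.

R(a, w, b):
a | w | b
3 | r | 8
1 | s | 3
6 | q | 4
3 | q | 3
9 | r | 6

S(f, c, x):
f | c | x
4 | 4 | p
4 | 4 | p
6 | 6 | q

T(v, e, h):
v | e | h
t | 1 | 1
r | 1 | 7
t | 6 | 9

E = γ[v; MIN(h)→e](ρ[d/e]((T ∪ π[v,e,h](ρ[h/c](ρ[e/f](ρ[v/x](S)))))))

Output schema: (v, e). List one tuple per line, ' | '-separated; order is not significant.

Row counts bottom-up:
  T → 3
  S → 3
  ρ[v/x](S) → 3
  ρ[e/f](ρ[v/x](S)) → 3
  ρ[h/c](ρ[e/f](ρ[v/x](S))) → 3
  π[v,e,h](ρ[h/c](ρ[e/f](ρ[v/x](S)))) → 3
  (T ∪ π[v,e,h](ρ[h/c](ρ[e/f](ρ[v/x](S))))) → 6
  ρ[d/e]((T ∪ π[v,e,h](ρ[h/c](ρ[e/f](ρ[v/x](S)))))) → 6
  γ[v; MIN(h)→e](ρ[d/e]((T ∪ π[v,e,h](ρ[h/c](ρ[e/f](ρ[v/x](S))))))) → 4

== RESULT ==
v | e
p | 4
q | 6
r | 7
t | 1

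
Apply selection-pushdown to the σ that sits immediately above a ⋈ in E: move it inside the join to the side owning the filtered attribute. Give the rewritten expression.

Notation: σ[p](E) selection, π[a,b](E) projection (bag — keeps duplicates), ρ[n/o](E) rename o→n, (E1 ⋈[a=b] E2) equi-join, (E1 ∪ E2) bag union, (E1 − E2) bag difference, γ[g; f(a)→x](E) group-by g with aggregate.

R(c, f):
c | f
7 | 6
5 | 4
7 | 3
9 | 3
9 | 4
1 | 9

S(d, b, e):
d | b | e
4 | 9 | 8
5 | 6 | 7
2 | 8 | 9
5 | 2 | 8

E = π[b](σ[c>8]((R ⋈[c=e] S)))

σ filters on c, owned by the left side.
E' = π[b]((σ[c>8](R) ⋈[c=e] S))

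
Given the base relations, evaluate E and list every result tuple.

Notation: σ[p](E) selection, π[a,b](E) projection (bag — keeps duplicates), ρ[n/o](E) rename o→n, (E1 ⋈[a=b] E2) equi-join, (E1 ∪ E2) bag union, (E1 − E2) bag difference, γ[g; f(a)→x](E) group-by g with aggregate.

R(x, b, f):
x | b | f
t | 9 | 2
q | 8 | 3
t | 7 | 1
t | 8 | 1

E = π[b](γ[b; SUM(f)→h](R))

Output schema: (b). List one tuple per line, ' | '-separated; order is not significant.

Per-node cardinality:
  R → 4
  γ[b; SUM(f)→h](R) → 3
  π[b](γ[b; SUM(f)→h](R)) → 3

== RESULT ==
b
7
8
9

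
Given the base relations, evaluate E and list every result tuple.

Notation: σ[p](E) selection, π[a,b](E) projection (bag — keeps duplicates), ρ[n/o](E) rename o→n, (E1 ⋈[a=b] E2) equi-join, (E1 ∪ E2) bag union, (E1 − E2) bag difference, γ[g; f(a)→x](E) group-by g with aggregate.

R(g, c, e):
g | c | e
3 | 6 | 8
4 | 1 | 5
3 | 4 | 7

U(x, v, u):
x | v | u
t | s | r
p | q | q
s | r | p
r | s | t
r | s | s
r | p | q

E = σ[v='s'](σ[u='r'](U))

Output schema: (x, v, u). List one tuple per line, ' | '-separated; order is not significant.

Stepwise |·|:
  U → 6
  σ[u='r'](U) → 1
  σ[v='s'](σ[u='r'](U)) → 1

== RESULT ==
x | v | u
t | s | r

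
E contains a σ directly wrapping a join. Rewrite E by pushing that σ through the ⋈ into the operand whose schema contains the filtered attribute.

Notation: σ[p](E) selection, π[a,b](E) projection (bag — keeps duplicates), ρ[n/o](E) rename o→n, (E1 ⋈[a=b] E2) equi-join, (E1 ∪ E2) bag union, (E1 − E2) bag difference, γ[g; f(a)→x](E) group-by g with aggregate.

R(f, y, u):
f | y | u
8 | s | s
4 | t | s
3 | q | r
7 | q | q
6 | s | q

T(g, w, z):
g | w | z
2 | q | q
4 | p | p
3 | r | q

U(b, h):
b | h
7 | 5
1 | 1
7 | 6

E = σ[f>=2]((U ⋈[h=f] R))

σ filters on f, owned by the right side.
E' = (U ⋈[h=f] σ[f>=2](R))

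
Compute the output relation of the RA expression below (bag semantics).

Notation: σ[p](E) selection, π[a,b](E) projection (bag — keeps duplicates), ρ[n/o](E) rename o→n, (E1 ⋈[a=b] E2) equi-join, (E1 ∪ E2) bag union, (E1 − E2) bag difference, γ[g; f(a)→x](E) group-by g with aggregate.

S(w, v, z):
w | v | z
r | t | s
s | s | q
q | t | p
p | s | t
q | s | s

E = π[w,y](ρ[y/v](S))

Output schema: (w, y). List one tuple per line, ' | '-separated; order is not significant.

Stepwise |·|:
  S → 5
  ρ[y/v](S) → 5
  π[w,y](ρ[y/v](S)) → 5

== RESULT ==
w | y
p | s
q | s
q | t
r | t
s | s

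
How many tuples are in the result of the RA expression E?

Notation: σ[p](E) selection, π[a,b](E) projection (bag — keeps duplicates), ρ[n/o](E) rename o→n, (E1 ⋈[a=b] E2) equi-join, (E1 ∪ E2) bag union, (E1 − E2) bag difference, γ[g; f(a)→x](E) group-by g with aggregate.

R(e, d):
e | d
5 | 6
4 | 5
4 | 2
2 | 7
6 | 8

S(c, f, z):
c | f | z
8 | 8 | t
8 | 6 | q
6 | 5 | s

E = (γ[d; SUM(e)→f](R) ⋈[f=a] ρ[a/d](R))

Row counts bottom-up:
  R → 5
  γ[d; SUM(e)→f](R) → 5
  R → 5
  ρ[a/d](R) → 5
  (γ[d; SUM(e)→f](R) ⋈[f=a] ρ[a/d](R)) → 3

|E| = 3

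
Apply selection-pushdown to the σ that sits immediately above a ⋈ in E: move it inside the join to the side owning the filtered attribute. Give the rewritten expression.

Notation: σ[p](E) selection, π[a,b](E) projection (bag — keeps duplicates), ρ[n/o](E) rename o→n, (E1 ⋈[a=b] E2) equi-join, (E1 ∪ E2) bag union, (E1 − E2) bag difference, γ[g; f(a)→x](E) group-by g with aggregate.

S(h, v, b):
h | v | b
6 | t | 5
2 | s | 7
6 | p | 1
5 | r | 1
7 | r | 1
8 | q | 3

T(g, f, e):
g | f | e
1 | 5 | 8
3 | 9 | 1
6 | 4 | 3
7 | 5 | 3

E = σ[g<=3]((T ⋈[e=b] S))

σ filters on g, owned by the left side.
E' = (σ[g<=3](T) ⋈[e=b] S)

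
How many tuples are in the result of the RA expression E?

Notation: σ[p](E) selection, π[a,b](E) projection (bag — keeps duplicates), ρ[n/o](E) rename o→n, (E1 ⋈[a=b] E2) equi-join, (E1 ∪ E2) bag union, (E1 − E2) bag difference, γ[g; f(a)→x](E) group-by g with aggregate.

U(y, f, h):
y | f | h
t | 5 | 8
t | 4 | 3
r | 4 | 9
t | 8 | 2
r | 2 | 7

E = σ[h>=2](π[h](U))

Row counts bottom-up:
  U → 5
  π[h](U) → 5
  σ[h>=2](π[h](U)) → 5

|E| = 5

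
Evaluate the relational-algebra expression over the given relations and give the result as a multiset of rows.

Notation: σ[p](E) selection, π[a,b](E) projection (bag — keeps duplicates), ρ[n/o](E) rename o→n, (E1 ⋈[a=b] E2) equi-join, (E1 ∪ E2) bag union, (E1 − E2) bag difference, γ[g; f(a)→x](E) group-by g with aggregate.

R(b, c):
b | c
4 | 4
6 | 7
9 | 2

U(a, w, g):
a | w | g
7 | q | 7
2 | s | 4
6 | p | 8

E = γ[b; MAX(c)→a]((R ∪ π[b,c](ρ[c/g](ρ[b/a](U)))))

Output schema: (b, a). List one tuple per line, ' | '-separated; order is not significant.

Per-node cardinality:
  R → 3
  U → 3
  ρ[b/a](U) → 3
  ρ[c/g](ρ[b/a](U)) → 3
  π[b,c](ρ[c/g](ρ[b/a](U))) → 3
  (R ∪ π[b,c](ρ[c/g](ρ[b/a](U)))) → 6
  γ[b; MAX(c)→a]((R ∪ π[b,c](ρ[c/g](ρ[b/a](U))))) → 5

== RESULT ==
b | a
2 | 4
4 | 4
6 | 8
7 | 7
9 | 2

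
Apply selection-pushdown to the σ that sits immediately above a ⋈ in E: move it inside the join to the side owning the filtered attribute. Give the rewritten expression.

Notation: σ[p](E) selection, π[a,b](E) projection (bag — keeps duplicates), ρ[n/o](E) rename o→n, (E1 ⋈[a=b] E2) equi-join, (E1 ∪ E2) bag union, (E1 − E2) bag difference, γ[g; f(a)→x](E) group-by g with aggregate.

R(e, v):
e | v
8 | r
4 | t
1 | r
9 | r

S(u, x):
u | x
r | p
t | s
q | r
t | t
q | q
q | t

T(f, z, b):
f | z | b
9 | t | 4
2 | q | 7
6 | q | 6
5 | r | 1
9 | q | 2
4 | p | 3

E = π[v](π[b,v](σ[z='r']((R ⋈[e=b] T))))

σ filters on z, owned by the right side.
E' = π[v](π[b,v]((R ⋈[e=b] σ[z='r'](T))))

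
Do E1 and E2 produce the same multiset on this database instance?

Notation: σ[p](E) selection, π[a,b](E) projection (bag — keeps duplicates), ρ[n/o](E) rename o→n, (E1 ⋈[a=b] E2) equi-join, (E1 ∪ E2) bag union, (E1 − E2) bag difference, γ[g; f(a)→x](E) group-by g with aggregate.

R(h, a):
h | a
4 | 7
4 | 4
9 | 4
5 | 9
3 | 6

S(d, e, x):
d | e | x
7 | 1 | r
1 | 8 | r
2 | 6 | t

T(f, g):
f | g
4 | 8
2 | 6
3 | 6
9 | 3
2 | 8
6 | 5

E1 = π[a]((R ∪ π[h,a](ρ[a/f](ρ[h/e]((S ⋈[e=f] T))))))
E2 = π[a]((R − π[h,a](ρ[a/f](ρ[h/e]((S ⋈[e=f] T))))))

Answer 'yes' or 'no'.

E1 stepwise |·|:
  R → 5
  S → 3
  T → 6
  (S ⋈[e=f] T) → 1
  ρ[h/e]((S ⋈[e=f] T)) → 1
  ρ[a/f](ρ[h/e]((S ⋈[e=f] T))) → 1
  π[h,a](ρ[a/f](ρ[h/e]((S ⋈[e=f] T)))) → 1
  (R ∪ π[h,a](ρ[a/f](ρ[h/e]((S ⋈[e=f] T))))) → 6
  π[a]((R ∪ π[h,a](ρ[a/f](ρ[h/e]((S ⋈[e=f] T)))))) → 6
E2 stepwise |·|:
  R → 5
  S → 3
  T → 6
  (S ⋈[e=f] T) → 1
  ρ[h/e]((S ⋈[e=f] T)) → 1
  ρ[a/f](ρ[h/e]((S ⋈[e=f] T))) → 1
  π[h,a](ρ[a/f](ρ[h/e]((S ⋈[e=f] T)))) → 1
  (R − π[h,a](ρ[a/f](ρ[h/e]((S ⋈[e=f] T))))) → 5
  π[a]((R − π[h,a](ρ[a/f](ρ[h/e]((S ⋈[e=f] T)))))) → 5

E1 result:
a
4
4
6
6
7
9
E2 result:
a
4
4
6
7
9
Witness: (6,) appears 2× in E1 but 1× in E2.

no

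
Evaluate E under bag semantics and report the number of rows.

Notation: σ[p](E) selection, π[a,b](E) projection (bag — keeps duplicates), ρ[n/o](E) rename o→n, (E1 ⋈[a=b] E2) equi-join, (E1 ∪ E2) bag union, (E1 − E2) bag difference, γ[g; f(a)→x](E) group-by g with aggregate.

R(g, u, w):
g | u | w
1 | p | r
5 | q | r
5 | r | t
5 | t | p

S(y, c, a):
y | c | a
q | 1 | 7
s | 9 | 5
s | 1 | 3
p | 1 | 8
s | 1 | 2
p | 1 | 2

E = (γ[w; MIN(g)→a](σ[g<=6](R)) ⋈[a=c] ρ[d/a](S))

Subexpression sizes:
  R → 4
  σ[g<=6](R) → 4
  γ[w; MIN(g)→a](σ[g<=6](R)) → 3
  S → 6
  ρ[d/a](S) → 6
  (γ[w; MIN(g)→a](σ[g<=6](R)) ⋈[a=c] ρ[d/a](S)) → 5

|E| = 5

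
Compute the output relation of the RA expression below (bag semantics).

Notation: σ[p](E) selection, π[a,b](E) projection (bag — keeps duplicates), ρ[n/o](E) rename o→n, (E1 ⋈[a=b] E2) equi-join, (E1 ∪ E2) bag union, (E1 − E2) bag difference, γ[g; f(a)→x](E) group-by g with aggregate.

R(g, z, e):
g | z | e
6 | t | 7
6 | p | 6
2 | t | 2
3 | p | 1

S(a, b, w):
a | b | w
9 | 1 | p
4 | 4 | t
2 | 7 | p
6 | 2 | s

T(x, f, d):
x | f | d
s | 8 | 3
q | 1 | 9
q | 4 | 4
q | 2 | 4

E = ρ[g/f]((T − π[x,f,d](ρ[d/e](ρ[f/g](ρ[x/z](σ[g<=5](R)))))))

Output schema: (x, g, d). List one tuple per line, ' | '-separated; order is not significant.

Per-node cardinality:
  T → 4
  R → 4
  σ[g<=5](R) → 2
  ρ[x/z](σ[g<=5](R)) → 2
  ρ[f/g](ρ[x/z](σ[g<=5](R))) → 2
  ρ[d/e](ρ[f/g](ρ[x/z](σ[g<=5](R)))) → 2
  π[x,f,d](ρ[d/e](ρ[f/g](ρ[x/z](σ[g<=5](R))))) → 2
  (T − π[x,f,d](ρ[d/e](ρ[f/g](ρ[x/z](σ[g<=5](R)))))) → 4
  ρ[g/f]((T − π[x,f,d](ρ[d/e](ρ[f/g](ρ[x/z](σ[g<=5](R))))))) → 4

== RESULT ==
x | g | d
q | 1 | 9
q | 2 | 4
q | 4 | 4
s | 8 | 3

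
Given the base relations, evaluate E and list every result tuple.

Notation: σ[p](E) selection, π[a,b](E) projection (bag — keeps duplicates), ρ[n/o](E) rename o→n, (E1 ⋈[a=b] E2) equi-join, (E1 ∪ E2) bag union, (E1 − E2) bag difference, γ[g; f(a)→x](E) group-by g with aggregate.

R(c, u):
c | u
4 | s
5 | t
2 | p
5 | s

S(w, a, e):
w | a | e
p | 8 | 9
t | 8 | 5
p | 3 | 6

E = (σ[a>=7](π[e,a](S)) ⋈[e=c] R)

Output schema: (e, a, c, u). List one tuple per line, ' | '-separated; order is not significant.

Per-node cardinality:
  S → 3
  π[e,a](S) → 3
  σ[a>=7](π[e,a](S)) → 2
  R → 4
  (σ[a>=7](π[e,a](S)) ⋈[e=c] R) → 2

== RESULT ==
e | a | c | u
5 | 8 | 5 | s
5 | 8 | 5 | t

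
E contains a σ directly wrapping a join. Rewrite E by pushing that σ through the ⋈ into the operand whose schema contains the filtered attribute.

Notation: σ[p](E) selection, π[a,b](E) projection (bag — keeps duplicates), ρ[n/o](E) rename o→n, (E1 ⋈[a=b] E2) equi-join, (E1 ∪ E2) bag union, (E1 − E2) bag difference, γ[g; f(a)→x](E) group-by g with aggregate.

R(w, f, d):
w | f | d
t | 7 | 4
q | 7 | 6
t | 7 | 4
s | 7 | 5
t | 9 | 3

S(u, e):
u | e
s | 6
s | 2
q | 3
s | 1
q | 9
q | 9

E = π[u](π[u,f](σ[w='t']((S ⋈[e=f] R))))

σ filters on w, owned by the right side.
E' = π[u](π[u,f]((S ⋈[e=f] σ[w='t'](R))))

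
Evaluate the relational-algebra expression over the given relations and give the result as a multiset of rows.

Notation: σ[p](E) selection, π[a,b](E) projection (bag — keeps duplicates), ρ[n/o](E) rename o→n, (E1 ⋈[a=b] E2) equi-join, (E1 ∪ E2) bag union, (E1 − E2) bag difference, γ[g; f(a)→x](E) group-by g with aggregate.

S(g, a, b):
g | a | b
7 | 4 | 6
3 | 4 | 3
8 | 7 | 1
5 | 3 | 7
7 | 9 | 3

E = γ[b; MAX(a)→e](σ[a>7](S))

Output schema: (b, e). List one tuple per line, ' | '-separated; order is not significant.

Row counts bottom-up:
  S → 5
  σ[a>7](S) → 1
  γ[b; MAX(a)→e](σ[a>7](S)) → 1

== RESULT ==
b | e
3 | 9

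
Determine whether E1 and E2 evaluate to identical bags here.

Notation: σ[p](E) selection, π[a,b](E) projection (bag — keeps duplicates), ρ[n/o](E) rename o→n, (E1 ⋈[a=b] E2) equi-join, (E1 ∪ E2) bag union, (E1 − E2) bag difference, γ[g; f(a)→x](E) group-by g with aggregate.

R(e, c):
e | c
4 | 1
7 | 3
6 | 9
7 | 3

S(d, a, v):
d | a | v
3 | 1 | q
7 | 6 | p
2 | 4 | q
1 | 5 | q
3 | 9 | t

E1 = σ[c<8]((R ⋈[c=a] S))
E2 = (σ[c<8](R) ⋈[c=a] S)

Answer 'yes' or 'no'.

E1 stepwise |·|:
  R → 4
  S → 5
  (R ⋈[c=a] S) → 2
  σ[c<8]((R ⋈[c=a] S)) → 1
E2 stepwise |·|:
  R → 4
  σ[c<8](R) → 3
  S → 5
  (σ[c<8](R) ⋈[c=a] S) → 1

E1 and E2 produce the same multiset:
e | c | d | a | v
4 | 1 | 3 | 1 | q

yes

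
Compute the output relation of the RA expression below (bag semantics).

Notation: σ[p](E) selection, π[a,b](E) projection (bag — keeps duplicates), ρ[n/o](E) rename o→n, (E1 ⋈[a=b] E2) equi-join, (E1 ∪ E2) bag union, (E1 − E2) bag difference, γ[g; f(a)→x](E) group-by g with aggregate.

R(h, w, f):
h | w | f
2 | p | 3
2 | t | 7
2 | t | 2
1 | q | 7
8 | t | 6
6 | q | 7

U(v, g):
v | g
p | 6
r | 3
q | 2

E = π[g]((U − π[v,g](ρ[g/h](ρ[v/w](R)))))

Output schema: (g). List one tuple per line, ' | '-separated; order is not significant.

Row counts bottom-up:
  U → 3
  R → 6
  ρ[v/w](R) → 6
  ρ[g/h](ρ[v/w](R)) → 6
  π[v,g](ρ[g/h](ρ[v/w](R))) → 6
  (U − π[v,g](ρ[g/h](ρ[v/w](R)))) → 3
  π[g]((U − π[v,g](ρ[g/h](ρ[v/w](R))))) → 3

== RESULT ==
g
2
3
6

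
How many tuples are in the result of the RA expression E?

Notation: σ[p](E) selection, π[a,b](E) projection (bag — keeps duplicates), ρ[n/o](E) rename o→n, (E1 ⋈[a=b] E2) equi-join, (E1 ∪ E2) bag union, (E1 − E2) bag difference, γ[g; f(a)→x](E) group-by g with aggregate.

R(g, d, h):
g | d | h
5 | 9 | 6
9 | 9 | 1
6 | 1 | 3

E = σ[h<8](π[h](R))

Row counts bottom-up:
  R → 3
  π[h](R) → 3
  σ[h<8](π[h](R)) → 3

|E| = 3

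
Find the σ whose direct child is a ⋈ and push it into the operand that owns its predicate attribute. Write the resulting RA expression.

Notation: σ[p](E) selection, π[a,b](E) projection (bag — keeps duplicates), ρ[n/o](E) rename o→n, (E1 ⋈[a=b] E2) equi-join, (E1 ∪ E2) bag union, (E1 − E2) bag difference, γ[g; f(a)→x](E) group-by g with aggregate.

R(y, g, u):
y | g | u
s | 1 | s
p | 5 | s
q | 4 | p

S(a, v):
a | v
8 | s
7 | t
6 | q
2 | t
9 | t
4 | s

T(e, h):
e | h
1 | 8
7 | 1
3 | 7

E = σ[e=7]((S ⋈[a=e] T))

σ filters on e, owned by the right side.
E' = (S ⋈[a=e] σ[e=7](T))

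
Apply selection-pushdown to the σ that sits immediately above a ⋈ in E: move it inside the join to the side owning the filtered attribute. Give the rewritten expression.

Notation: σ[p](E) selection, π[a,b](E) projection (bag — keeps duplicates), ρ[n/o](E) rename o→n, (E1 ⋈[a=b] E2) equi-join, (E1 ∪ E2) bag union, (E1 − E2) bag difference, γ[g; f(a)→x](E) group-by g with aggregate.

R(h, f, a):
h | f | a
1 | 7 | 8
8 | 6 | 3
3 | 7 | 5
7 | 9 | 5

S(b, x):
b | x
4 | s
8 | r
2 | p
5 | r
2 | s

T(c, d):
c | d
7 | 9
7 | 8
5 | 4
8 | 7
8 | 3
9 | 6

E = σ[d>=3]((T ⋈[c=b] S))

σ filters on d, owned by the left side.
E' = (σ[d>=3](T) ⋈[c=b] S)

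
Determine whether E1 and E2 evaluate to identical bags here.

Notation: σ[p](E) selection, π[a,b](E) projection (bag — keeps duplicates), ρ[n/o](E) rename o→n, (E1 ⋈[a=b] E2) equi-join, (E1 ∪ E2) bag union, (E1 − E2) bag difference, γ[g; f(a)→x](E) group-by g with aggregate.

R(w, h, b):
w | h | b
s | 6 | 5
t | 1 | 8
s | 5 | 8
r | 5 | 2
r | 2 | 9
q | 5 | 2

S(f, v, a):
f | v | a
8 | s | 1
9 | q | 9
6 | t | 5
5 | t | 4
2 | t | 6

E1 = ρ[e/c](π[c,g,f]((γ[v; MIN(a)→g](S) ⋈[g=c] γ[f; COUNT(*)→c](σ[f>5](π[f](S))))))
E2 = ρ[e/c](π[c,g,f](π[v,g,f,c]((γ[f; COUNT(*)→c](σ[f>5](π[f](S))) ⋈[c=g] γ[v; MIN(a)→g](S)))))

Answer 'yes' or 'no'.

E1 row counts bottom-up:
  S → 5
  γ[v; MIN(a)→g](S) → 3
  S → 5
  π[f](S) → 5
  σ[f>5](π[f](S)) → 3
  γ[f; COUNT(*)→c](σ[f>5](π[f](S))) → 3
  (γ[v; MIN(a)→g](S) ⋈[g=c] γ[f; COUNT(*)→c](σ[f>5](π[f](S)))) → 3
  π[c,g,f]((γ[v; MIN(a)→g](S) ⋈[g=c] γ[f; COUNT(*)→c](σ[f>5](π[f](S))))) → 3
  ρ[e/c](π[c,g,f]((γ[v; MIN(a)→g](S) ⋈[g=c] γ[f; COUNT(*)→c](σ[f>5](π[f](S)))))) → 3
E2 row counts bottom-up:
  S → 5
  π[f](S) → 5
  σ[f>5](π[f](S)) → 3
  γ[f; COUNT(*)→c](σ[f>5](π[f](S))) → 3
  S → 5
  γ[v; MIN(a)→g](S) → 3
  (γ[f; COUNT(*)→c](σ[f>5](π[f](S))) ⋈[c=g] γ[v; MIN(a)→g](S)) → 3
  π[v,g,f,c]((γ[f; COUNT(*)→c](σ[f>5](π[f](S))) ⋈[c=g] γ[v; MIN(a)→g](S))) → 3
  π[c,g,f](π[v,g,f,c]((γ[f; COUNT(*)→c](σ[f>5](π[f](S))) ⋈[c=g] γ[v; MIN(a)→g](S)))) → 3
  ρ[e/c](π[c,g,f](π[v,g,f,c]((γ[f; COUNT(*)→c](σ[f>5](π[f](S))) ⋈[c=g] γ[v; MIN(a)→g](S))))) → 3

E1 and E2 produce the same multiset:
e | g | f
1 | 1 | 6
1 | 1 | 8
1 | 1 | 9

yes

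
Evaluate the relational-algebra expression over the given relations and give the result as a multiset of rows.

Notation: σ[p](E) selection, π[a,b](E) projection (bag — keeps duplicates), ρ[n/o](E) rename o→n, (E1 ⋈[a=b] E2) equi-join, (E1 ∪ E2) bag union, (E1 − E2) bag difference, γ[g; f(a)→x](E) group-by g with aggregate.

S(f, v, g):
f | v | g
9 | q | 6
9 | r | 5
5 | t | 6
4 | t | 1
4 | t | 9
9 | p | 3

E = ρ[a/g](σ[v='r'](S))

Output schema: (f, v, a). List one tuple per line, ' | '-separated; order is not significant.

Per-node cardinality:
  S → 6
  σ[v='r'](S) → 1
  ρ[a/g](σ[v='r'](S)) → 1

== RESULT ==
f | v | a
9 | r | 5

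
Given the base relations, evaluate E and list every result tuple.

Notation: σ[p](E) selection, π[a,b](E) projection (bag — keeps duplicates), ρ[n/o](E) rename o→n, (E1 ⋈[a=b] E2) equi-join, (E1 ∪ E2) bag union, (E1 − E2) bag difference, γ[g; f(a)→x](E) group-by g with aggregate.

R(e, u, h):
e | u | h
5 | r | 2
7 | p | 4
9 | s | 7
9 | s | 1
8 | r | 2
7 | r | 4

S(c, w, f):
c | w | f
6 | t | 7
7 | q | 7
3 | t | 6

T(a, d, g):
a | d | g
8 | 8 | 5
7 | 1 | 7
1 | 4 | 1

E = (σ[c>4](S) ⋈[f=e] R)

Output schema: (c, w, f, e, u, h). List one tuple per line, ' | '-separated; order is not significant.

Subexpression sizes:
  S → 3
  σ[c>4](S) → 2
  R → 6
  (σ[c>4](S) ⋈[f=e] R) → 4

== RESULT ==
c | w | f | e | u | h
6 | t | 7 | 7 | p | 4
6 | t | 7 | 7 | r | 4
7 | q | 7 | 7 | p | 4
7 | q | 7 | 7 | r | 4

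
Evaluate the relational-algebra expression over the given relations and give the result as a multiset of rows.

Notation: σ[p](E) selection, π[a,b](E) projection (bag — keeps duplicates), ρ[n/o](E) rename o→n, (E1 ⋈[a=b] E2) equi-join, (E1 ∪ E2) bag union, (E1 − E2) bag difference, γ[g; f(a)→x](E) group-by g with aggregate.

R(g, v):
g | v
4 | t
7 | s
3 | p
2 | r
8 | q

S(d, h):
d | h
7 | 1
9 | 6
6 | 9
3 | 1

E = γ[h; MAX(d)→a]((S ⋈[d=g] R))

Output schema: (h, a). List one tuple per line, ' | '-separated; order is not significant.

Per-node cardinality:
  S → 4
  R → 5
  (S ⋈[d=g] R) → 2
  γ[h; MAX(d)→a]((S ⋈[d=g] R)) → 1

== RESULT ==
h | a
1 | 7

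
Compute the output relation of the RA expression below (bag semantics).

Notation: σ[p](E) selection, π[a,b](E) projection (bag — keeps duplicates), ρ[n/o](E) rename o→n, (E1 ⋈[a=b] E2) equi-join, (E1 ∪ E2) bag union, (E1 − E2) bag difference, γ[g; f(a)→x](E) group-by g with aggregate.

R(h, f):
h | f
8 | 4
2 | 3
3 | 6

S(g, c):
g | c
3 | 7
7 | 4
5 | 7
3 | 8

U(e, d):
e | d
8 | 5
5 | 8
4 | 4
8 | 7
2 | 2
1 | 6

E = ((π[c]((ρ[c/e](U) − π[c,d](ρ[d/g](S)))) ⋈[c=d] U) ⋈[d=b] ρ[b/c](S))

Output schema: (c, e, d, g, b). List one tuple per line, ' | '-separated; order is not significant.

Per-node cardinality:
  U → 6
  ρ[c/e](U) → 6
  S → 4
  ρ[d/g](S) → 4
  π[c,d](ρ[d/g](S)) → 4
  (ρ[c/e](U) − π[c,d](ρ[d/g](S))) → 6
  π[c]((ρ[c/e](U) − π[c,d](ρ[d/g](S)))) → 6
  U → 6
  (π[c]((ρ[c/e](U) − π[c,d](ρ[d/g](S)))) ⋈[c=d] U) → 5
  S → 4
  ρ[b/c](S) → 4
  ((π[c]((ρ[c/e](U) − π[c,d](ρ[d/g](S)))) ⋈[c=d] U) ⋈[d=b] ρ[b/c](S)) → 3

== RESULT ==
c | e | d | g | b
4 | 4 | 4 | 7 | 4
8 | 5 | 8 | 3 | 8
8 | 5 | 8 | 3 | 8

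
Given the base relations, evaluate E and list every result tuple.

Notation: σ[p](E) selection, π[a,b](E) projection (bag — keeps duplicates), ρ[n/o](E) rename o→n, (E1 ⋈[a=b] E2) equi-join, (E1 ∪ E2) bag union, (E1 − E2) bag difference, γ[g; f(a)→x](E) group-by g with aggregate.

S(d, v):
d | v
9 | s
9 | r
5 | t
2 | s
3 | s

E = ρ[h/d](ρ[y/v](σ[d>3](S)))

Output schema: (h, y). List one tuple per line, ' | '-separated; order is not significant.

Row counts bottom-up:
  S → 5
  σ[d>3](S) → 3
  ρ[y/v](σ[d>3](S)) → 3
  ρ[h/d](ρ[y/v](σ[d>3](S))) → 3

== RESULT ==
h | y
5 | t
9 | r
9 | s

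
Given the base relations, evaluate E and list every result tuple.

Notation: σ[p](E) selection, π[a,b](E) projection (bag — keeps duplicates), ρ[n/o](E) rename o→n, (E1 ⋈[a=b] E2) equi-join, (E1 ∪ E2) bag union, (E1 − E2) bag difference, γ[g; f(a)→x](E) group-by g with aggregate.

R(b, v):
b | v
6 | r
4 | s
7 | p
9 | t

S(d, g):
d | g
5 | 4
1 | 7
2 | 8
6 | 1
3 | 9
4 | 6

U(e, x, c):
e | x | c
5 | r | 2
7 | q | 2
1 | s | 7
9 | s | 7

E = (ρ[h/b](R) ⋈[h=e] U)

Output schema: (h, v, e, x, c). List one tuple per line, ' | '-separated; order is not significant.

Per-node cardinality:
  R → 4
  ρ[h/b](R) → 4
  U → 4
  (ρ[h/b](R) ⋈[h=e] U) → 2

== RESULT ==
h | v | e | x | c
7 | p | 7 | q | 2
9 | t | 9 | s | 7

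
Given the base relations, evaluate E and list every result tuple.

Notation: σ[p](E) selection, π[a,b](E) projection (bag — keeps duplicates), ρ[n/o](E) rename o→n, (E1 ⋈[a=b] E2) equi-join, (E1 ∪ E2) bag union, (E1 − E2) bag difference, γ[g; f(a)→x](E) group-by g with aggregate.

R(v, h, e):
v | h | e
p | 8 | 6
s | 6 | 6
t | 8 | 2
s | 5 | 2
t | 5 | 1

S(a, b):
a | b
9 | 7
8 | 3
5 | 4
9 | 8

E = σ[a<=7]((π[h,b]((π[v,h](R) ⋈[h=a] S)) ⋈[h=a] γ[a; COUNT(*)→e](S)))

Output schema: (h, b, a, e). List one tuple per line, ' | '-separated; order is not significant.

Row counts bottom-up:
  R → 5
  π[v,h](R) → 5
  S → 4
  (π[v,h](R) ⋈[h=a] S) → 4
  π[h,b]((π[v,h](R) ⋈[h=a] S)) → 4
  S → 4
  γ[a; COUNT(*)→e](S) → 3
  (π[h,b]((π[v,h](R) ⋈[h=a] S)) ⋈[h=a] γ[a; COUNT(*)→e](S)) → 4
  σ[a<=7]((π[h,b]((π[v,h](R) ⋈[h=a] S)) ⋈[h=a] γ[a; COUNT(*)→e](S))) → 2

== RESULT ==
h | b | a | e
5 | 4 | 5 | 1
5 | 4 | 5 | 1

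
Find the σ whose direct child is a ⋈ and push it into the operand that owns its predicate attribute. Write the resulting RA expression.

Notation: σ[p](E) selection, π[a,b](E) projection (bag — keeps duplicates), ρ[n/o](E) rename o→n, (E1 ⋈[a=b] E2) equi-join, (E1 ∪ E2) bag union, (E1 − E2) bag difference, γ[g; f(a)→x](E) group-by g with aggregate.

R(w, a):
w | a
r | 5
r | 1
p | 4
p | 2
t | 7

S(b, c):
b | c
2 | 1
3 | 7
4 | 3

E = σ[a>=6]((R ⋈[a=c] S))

σ filters on a, owned by the left side.
E' = (σ[a>=6](R) ⋈[a=c] S)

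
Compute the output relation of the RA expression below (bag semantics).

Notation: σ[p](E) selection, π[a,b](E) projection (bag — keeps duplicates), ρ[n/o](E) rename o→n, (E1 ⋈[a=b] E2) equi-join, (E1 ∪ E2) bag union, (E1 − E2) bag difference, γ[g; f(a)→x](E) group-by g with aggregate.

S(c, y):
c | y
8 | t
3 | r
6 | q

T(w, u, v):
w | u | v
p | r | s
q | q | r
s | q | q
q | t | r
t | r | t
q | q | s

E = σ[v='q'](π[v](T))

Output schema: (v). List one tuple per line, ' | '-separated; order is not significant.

Subexpression sizes:
  T → 6
  π[v](T) → 6
  σ[v='q'](π[v](T)) → 1

== RESULT ==
v
q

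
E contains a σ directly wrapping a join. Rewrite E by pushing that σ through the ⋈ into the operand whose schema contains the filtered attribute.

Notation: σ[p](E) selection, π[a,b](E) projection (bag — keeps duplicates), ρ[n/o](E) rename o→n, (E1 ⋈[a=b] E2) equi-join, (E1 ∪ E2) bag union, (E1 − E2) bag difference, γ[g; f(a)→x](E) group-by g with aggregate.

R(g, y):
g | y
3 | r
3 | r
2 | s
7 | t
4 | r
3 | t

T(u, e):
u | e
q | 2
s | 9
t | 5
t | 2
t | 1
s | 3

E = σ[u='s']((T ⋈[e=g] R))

σ filters on u, owned by the left side.
E' = (σ[u='s'](T) ⋈[e=g] R)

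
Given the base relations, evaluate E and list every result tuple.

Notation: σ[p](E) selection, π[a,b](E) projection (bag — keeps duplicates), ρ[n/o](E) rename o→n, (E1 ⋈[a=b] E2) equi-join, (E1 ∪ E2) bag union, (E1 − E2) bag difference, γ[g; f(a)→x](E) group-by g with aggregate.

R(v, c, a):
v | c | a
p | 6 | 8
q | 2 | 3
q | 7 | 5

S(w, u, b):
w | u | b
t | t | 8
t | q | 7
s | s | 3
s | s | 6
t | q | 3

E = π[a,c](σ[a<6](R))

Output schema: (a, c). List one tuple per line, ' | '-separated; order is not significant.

Row counts bottom-up:
  R → 3
  σ[a<6](R) → 2
  π[a,c](σ[a<6](R)) → 2

== RESULT ==
a | c
3 | 2
5 | 7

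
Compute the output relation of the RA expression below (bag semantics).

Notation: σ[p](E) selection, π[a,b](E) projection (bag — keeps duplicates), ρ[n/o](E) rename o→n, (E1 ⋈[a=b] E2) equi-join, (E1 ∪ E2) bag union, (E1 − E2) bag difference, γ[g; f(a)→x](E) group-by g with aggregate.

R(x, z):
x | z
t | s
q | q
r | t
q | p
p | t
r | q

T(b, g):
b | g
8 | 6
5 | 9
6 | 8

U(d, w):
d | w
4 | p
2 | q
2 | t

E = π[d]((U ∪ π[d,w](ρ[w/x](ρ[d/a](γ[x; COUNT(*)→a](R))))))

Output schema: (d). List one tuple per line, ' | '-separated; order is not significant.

Stepwise |·|:
  U → 3
  R → 6
  γ[x; COUNT(*)→a](R) → 4
  ρ[d/a](γ[x; COUNT(*)→a](R)) → 4
  ρ[w/x](ρ[d/a](γ[x; COUNT(*)→a](R))) → 4
  π[d,w](ρ[w/x](ρ[d/a](γ[x; COUNT(*)→a](R)))) → 4
  (U ∪ π[d,w](ρ[w/x](ρ[d/a](γ[x; COUNT(*)→a](R))))) → 7
  π[d]((U ∪ π[d,w](ρ[w/x](ρ[d/a](γ[x; COUNT(*)→a](R)))))) → 7

== RESULT ==
d
1
1
2
2
2
2
4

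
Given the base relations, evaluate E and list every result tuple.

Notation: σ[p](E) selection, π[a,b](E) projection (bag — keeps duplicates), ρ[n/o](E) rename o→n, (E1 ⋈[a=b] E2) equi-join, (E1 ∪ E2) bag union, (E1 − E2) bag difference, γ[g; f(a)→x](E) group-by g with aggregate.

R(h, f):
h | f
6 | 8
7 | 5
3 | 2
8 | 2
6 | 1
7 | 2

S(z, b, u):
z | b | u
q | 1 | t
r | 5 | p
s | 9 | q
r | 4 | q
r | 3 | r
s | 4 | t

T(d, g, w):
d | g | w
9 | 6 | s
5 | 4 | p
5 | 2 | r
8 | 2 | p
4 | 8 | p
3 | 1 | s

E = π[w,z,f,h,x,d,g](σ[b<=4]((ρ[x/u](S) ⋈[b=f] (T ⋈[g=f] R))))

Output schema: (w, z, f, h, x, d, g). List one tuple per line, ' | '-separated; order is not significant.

Row counts bottom-up:
  S → 6
  ρ[x/u](S) → 6
  T → 6
  R → 6
  (T ⋈[g=f] R) → 8
  (ρ[x/u](S) ⋈[b=f] (T ⋈[g=f] R)) → 1
  σ[b<=4]((ρ[x/u](S) ⋈[b=f] (T ⋈[g=f] R))) → 1
  π[w,z,f,h,x,d,g](σ[b<=4]((ρ[x/u](S) ⋈[b=f] (T ⋈[g=f] R)))) → 1

== RESULT ==
w | z | f | h | x | d | g
s | q | 1 | 6 | t | 3 | 1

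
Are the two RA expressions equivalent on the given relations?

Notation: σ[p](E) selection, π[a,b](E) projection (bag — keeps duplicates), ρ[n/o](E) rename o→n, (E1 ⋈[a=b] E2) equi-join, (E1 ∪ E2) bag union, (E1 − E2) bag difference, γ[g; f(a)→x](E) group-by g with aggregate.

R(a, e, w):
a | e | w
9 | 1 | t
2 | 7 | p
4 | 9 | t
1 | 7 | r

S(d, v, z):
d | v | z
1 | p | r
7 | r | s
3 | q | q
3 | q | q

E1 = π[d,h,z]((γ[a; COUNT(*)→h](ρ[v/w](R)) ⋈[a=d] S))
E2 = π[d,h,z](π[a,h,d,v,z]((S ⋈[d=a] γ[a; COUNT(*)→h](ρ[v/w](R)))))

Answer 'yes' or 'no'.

E1 per-node cardinality:
  R → 4
  ρ[v/w](R) → 4
  γ[a; COUNT(*)→h](ρ[v/w](R)) → 4
  S → 4
  (γ[a; COUNT(*)→h](ρ[v/w](R)) ⋈[a=d] S) → 1
  π[d,h,z]((γ[a; COUNT(*)→h](ρ[v/w](R)) ⋈[a=d] S)) → 1
E2 per-node cardinality:
  S → 4
  R → 4
  ρ[v/w](R) → 4
  γ[a; COUNT(*)→h](ρ[v/w](R)) → 4
  (S ⋈[d=a] γ[a; COUNT(*)→h](ρ[v/w](R))) → 1
  π[a,h,d,v,z]((S ⋈[d=a] γ[a; COUNT(*)→h](ρ[v/w](R)))) → 1
  π[d,h,z](π[a,h,d,v,z]((S ⋈[d=a] γ[a; COUNT(*)→h](ρ[v/w](R))))) → 1

E1 and E2 produce the same multiset:
d | h | z
1 | 1 | r

yes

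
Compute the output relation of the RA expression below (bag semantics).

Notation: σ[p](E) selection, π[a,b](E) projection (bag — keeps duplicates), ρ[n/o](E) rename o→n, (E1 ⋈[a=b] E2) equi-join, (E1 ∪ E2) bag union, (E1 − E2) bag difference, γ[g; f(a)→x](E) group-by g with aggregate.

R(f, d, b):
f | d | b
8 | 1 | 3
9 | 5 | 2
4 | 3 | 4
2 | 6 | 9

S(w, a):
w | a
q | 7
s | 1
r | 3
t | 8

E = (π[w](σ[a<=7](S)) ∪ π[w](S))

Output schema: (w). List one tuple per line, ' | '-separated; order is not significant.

Row counts bottom-up:
  S → 4
  σ[a<=7](S) → 3
  π[w](σ[a<=7](S)) → 3
  S → 4
  π[w](S) → 4
  (π[w](σ[a<=7](S)) ∪ π[w](S)) → 7

== RESULT ==
w
q
q
r
r
s
s
t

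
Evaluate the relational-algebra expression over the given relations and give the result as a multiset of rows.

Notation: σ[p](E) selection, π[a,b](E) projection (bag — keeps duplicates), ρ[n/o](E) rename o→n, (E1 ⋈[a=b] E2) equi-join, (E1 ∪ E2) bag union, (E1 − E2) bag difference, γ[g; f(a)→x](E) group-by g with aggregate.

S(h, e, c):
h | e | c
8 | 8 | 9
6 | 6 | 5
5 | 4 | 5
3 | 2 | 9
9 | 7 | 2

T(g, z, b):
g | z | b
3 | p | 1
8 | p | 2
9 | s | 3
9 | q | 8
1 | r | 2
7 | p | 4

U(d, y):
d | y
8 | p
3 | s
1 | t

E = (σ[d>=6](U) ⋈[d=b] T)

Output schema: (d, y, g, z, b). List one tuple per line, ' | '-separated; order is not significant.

Per-node cardinality:
  U → 3
  σ[d>=6](U) → 1
  T → 6
  (σ[d>=6](U) ⋈[d=b] T) → 1

== RESULT ==
d | y | g | z | b
8 | p | 9 | q | 8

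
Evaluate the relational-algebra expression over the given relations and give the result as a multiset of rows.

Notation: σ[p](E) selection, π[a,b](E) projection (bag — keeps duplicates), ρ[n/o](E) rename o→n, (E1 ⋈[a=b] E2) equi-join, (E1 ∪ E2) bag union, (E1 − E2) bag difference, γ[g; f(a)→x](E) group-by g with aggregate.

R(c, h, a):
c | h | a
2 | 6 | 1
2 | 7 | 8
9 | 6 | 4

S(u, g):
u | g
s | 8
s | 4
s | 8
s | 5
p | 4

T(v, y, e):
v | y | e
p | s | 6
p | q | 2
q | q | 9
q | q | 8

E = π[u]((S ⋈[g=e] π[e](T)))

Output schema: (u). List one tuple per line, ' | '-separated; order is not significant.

Per-node cardinality:
  S → 5
  T → 4
  π[e](T) → 4
  (S ⋈[g=e] π[e](T)) → 2
  π[u]((S ⋈[g=e] π[e](T))) → 2

== RESULT ==
u
s
s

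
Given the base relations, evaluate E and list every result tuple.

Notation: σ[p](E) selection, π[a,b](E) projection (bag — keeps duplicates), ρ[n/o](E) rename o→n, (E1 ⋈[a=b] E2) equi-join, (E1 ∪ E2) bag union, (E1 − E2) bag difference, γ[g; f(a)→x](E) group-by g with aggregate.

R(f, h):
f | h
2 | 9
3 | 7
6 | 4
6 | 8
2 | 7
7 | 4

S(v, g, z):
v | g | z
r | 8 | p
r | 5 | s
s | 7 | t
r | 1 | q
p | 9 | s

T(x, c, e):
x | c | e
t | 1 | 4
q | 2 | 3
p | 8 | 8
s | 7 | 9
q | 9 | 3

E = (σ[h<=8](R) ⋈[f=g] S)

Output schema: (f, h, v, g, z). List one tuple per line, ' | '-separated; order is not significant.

Row counts bottom-up:
  R → 6
  σ[h<=8](R) → 5
  S → 5
  (σ[h<=8](R) ⋈[f=g] S) → 1

== RESULT ==
f | h | v | g | z
7 | 4 | s | 7 | t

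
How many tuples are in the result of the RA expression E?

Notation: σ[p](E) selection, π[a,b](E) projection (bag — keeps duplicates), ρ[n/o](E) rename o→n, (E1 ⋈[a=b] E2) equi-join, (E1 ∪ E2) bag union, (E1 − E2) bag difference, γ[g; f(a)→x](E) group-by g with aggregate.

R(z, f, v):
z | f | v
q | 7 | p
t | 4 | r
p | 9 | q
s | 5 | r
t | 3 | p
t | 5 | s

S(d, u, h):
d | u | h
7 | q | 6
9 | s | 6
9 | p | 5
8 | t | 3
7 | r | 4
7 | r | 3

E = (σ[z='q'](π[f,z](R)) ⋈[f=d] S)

Subexpression sizes:
  R → 6
  π[f,z](R) → 6
  σ[z='q'](π[f,z](R)) → 1
  S → 6
  (σ[z='q'](π[f,z](R)) ⋈[f=d] S) → 3

|E| = 3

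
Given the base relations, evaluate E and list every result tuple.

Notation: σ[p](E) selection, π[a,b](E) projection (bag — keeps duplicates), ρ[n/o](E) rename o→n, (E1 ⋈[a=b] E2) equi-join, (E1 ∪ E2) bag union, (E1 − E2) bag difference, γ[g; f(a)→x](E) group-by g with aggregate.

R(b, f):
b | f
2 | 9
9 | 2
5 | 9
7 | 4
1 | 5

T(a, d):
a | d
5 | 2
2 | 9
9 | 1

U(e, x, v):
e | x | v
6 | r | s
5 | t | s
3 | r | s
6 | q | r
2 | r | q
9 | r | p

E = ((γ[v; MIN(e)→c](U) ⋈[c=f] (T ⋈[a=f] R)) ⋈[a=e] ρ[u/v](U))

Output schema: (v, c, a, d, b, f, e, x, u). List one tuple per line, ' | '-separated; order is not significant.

Per-node cardinality:
  U → 6
  γ[v; MIN(e)→c](U) → 4
  T → 3
  R → 5
  (T ⋈[a=f] R) → 4
  (γ[v; MIN(e)→c](U) ⋈[c=f] (T ⋈[a=f] R)) → 3
  U → 6
  ρ[u/v](U) → 6
  ((γ[v; MIN(e)→c](U) ⋈[c=f] (T ⋈[a=f] R)) ⋈[a=e] ρ[u/v](U)) → 3

== RESULT ==
v | c | a | d | b | f | e | x | u
p | 9 | 9 | 1 | 2 | 9 | 9 | r | p
p | 9 | 9 | 1 | 5 | 9 | 9 | r | p
q | 2 | 2 | 9 | 9 | 2 | 2 | r | q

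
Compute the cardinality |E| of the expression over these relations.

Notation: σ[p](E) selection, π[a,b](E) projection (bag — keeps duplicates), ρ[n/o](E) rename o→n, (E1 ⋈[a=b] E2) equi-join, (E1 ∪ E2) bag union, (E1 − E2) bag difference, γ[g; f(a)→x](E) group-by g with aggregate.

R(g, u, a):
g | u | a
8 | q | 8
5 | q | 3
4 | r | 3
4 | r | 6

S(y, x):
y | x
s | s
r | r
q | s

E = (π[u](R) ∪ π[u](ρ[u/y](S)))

Stepwise |·|:
  R → 4
  π[u](R) → 4
  S → 3
  ρ[u/y](S) → 3
  π[u](ρ[u/y](S)) → 3
  (π[u](R) ∪ π[u](ρ[u/y](S))) → 7

|E| = 7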